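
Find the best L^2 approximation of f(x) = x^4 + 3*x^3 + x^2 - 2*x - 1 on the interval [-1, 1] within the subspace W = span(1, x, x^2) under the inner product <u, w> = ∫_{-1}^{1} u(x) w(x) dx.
g(x) = 13*x^2/7 - x/5 - 38/35

The best approximation g ∈ W is the orthogonal projection of f onto W. Writing g = a_0 + a_1 x + a_2 x^2, the coefficients solve the normal equations G · a = b where
  G_{ij} = <φ_i, φ_j> and b_i = <f, φ_i>, with φ_0 = 1, φ_1 = x, φ_2 = x^2.
G =
  [2, 0, 2/3]
  [0, 2/3, 0]
  [2/3, 0, 2/5],
b = (-14/15, -2/15, 2/105).
Solving gives a_0 = -38/35, a_1 = -1/5, a_2 = 13/7, so
  g(x) = 13*x^2/7 - x/5 - 38/35.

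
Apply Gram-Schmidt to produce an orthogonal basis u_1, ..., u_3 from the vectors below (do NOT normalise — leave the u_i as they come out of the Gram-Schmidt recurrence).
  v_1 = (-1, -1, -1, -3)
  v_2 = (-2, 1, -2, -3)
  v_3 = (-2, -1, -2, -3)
Orthogonal basis:
  u_1 = (-1, -1, -1, -3)
  u_2 = (-1, 2, -1, 0)
  u_3 = (-1/2, -1/2, -1/2, 1/2)

Apply the Gram-Schmidt recurrence
  u_1 = v_1
  u_i = v_i − Σ_{j<i} ((v_i · u_j) / (u_j · u_j)) · u_j.

Step by step this gives:
  u_1 = (-1, -1, -1, -3)
  u_2 = (-1, 2, -1, 0)
  u_3 = (-1/2, -1/2, -1/2, 1/2)

Orthogonality check:
  u_2 · u_1 = 0 (should be 0)
  u_3 · u_1 = 0 (should be 0)
  u_3 · u_2 = 0 (should be 0)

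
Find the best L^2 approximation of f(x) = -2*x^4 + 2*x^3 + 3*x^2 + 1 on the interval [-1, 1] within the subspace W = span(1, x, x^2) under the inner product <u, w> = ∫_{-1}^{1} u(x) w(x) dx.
g(x) = 9*x^2/7 + 6*x/5 + 41/35

The best approximation g ∈ W is the orthogonal projection of f onto W. Writing g = a_0 + a_1 x + a_2 x^2, the coefficients solve the normal equations G · a = b where
  G_{ij} = <φ_i, φ_j> and b_i = <f, φ_i>, with φ_0 = 1, φ_1 = x, φ_2 = x^2.
G =
  [2, 0, 2/3]
  [0, 2/3, 0]
  [2/3, 0, 2/5],
b = (16/5, 4/5, 136/105).
Solving gives a_0 = 41/35, a_1 = 6/5, a_2 = 9/7, so
  g(x) = 9*x^2/7 + 6*x/5 + 41/35.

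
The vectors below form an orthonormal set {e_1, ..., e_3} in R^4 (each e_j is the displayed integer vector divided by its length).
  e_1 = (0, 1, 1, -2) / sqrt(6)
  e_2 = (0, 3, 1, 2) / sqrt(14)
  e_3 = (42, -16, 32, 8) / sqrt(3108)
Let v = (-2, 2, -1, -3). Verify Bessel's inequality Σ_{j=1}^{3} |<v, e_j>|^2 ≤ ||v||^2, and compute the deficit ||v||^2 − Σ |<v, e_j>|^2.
Σ |<v, e_j>|^2 = 657/37; ||v||^2 = 18; deficit = 9/37

Write each e_j = u_j / sqrt(<u_j, u_j>) where u_j is the displayed integer vector. Then <v, e_j> = <v, u_j> / sqrt(<u_j, u_j>), so |<v, e_j>|^2 = <v, u_j>^2 / <u_j, u_j>.
Coefficients: <v, e_1> = 7/sqrt(6), <v, e_2> = -1/sqrt(14), <v, e_3> = -172/sqrt(3108).
Square and sum: Σ |<v, e_j>|^2 = 657/37.
Compute ||v||^2 = v·v = 18.
Deficit = 18 − 657/37 = 9/37 ≥ 0, confirming Bessel's inequality. (The deficit equals ||v − Σ <v,e_j> e_j||^2, the squared distance from v to span{e_j}.)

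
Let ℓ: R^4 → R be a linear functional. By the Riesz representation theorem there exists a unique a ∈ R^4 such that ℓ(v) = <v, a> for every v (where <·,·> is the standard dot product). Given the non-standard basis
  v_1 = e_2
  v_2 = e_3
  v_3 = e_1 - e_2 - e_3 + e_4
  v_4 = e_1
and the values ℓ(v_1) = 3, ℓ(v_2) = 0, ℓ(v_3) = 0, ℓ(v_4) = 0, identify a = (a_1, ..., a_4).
a = (0, 3, 0, 3)

Write a = (a_1, ..., a_4) in the standard basis. For each basis vector v_i, ℓ(v_i) = <v_i, a> is a linear equation in the a_j's. Collect the n equations into a matrix system V a = ℓ, where row i of V is v_i (expressed in the standard basis). Since V is invertible (lower-triangular with 1s on the diagonal, up to permutation), solve by back-substitution:
  V =
[[0, 1, 0, 0],
 [0, 0, 1, 0],
 [1, -1, -1, 1],
 [1, 0, 0, 0]]
  V a = (3, 0, 0, 0)
Solving gives a = (0, 3, 0, 3).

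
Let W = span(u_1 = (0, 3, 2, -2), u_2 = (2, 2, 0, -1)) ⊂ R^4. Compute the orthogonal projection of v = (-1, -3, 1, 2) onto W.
proj_W(v) = (-164/89, -221/89, -38/89, 120/89)

Set up U = [u_1 | ... | u_2] ∈ R^(4×2). The projector onto W = col(U) is P = U (U^T U)^(-1) U^T.
Compute U^T U =
  [17, 8]
  [8, 9],
and U^T v = (-11, -10).
Solve U^T U · c = U^T v for the coefficients: c = (-19/89, -82/89). The projection is proj_W(v) = U c.
Check: (v - proj_W(v)) · u_1 = 0  (should be 0).
Check: (v - proj_W(v)) · u_2 = 0  (should be 0).
Result: proj_W(v) = (-164/89, -221/89, -38/89, 120/89).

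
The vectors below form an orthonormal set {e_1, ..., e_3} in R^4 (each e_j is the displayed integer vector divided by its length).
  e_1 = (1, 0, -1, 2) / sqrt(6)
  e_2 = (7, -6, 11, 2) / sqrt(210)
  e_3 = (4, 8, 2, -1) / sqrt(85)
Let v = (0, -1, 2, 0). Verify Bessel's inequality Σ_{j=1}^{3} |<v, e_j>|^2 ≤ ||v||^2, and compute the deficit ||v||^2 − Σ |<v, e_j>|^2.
Σ |<v, e_j>|^2 = 78/17; ||v||^2 = 5; deficit = 7/17

Write each e_j = u_j / sqrt(<u_j, u_j>) where u_j is the displayed integer vector. Then <v, e_j> = <v, u_j> / sqrt(<u_j, u_j>), so |<v, e_j>|^2 = <v, u_j>^2 / <u_j, u_j>.
Coefficients: <v, e_1> = -2/sqrt(6), <v, e_2> = 28/sqrt(210), <v, e_3> = -4/sqrt(85).
Square and sum: Σ |<v, e_j>|^2 = 78/17.
Compute ||v||^2 = v·v = 5.
Deficit = 5 − 78/17 = 7/17 ≥ 0, confirming Bessel's inequality. (The deficit equals ||v − Σ <v,e_j> e_j||^2, the squared distance from v to span{e_j}.)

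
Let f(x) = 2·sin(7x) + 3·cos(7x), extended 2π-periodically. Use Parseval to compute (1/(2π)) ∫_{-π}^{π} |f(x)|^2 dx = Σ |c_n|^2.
Σ |c_n|^2 = 13/2

Expand |f|^2 and use orthogonality of {sin(nx), cos(mx)} on [-π, π]:
  ∫_{-π}^{π} sin(nx)^2 dx = π, ∫ cos(mx)^2 dx = π, and cross terms integrate to 0.
So ∫_{-π}^{π} f(x)^2 dx = 2^2 · π + 3^2 · π = (4 + 9)π.
Divide by 2π: (4 + 9)/2 = 13/2.
By Parseval, this equals Σ |c_n|^2.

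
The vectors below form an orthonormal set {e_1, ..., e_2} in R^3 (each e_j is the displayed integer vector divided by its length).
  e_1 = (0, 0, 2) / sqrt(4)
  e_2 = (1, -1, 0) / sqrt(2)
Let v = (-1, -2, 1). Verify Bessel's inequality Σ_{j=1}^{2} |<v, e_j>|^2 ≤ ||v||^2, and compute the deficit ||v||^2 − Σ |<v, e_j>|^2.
Σ |<v, e_j>|^2 = 3/2; ||v||^2 = 6; deficit = 9/2

Write each e_j = u_j / sqrt(<u_j, u_j>) where u_j is the displayed integer vector. Then <v, e_j> = <v, u_j> / sqrt(<u_j, u_j>), so |<v, e_j>|^2 = <v, u_j>^2 / <u_j, u_j>.
Coefficients: <v, e_1> = 2/sqrt(4), <v, e_2> = 1/sqrt(2).
Square and sum: Σ |<v, e_j>|^2 = 3/2.
Compute ||v||^2 = v·v = 6.
Deficit = 6 − 3/2 = 9/2 ≥ 0, confirming Bessel's inequality. (The deficit equals ||v − Σ <v,e_j> e_j||^2, the squared distance from v to span{e_j}.)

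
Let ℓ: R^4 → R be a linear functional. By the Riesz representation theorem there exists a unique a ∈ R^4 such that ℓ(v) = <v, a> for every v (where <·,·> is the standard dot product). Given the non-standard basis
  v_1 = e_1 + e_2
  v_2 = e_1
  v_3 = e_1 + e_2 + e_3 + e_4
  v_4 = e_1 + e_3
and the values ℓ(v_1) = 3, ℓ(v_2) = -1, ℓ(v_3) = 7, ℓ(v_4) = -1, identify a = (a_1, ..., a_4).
a = (-1, 4, 0, 4)

Write a = (a_1, ..., a_4) in the standard basis. For each basis vector v_i, ℓ(v_i) = <v_i, a> is a linear equation in the a_j's. Collect the n equations into a matrix system V a = ℓ, where row i of V is v_i (expressed in the standard basis). Since V is invertible (lower-triangular with 1s on the diagonal, up to permutation), solve by back-substitution:
  V =
[[1, 1, 0, 0],
 [1, 0, 0, 0],
 [1, 1, 1, 1],
 [1, 0, 1, 0]]
  V a = (3, -1, 7, -1)
Solving gives a = (-1, 4, 0, 4).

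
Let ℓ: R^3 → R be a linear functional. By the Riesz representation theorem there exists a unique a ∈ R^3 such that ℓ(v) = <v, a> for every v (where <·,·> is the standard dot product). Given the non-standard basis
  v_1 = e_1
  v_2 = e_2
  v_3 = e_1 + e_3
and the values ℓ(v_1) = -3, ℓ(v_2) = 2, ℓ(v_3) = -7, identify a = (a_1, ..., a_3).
a = (-3, 2, -4)

Write a = (a_1, ..., a_3) in the standard basis. For each basis vector v_i, ℓ(v_i) = <v_i, a> is a linear equation in the a_j's. Collect the n equations into a matrix system V a = ℓ, where row i of V is v_i (expressed in the standard basis). Since V is invertible (lower-triangular with 1s on the diagonal, up to permutation), solve by back-substitution:
  V =
[[1, 0, 0],
 [0, 1, 0],
 [1, 0, 1]]
  V a = (-3, 2, -7)
Solving gives a = (-3, 2, -4).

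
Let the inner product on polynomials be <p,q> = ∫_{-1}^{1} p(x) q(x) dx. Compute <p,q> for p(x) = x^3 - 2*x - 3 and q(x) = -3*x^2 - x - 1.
<p,q> = 194/15

Expand the product: p(x)·q(x) = -3*x^5 - x^4 + 5*x^3 + 11*x^2 + 5*x + 3.
∫_{-1}^{1} of each monomial x^k gives [2/(k+1) if k even, 0 if k odd]. Integrating term-by-term (or equivalently evaluating the antiderivative F(x) = -x^6/2 - x^5/5 + 5*x^4/4 + 11*x^3/3 + 5*x^2/2 + 3*x at the endpoints):
  F(1) − F(−1) = 583/60 − (-193/60) = 194/15.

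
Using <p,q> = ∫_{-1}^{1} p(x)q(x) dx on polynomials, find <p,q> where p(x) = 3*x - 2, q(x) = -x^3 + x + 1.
<p,q> = -16/5

Expand the product: p(x)·q(x) = -3*x^4 + 2*x^3 + 3*x^2 + x - 2.
∫_{-1}^{1} of each monomial x^k gives [2/(k+1) if k even, 0 if k odd]. Integrating term-by-term (or equivalently evaluating the antiderivative F(x) = -3*x^5/5 + x^4/2 + x^3 + x^2/2 - 2*x at the endpoints):
  F(1) − F(−1) = -3/5 − (13/5) = -16/5.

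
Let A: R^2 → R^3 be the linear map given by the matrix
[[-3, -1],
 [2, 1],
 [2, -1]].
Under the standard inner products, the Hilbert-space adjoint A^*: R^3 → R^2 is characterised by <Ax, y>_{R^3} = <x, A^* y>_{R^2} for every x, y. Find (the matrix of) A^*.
A^* = A^T =
[[-3, 2, 2],
 [-1, 1, -1]]

For real matrices with standard dot products, the defining identity <Ax, y> = <x, A^* y> gives (Ax)^T y = x^T (A^*) y, i.e. x^T A^T y = x^T (A^*) y. Since this holds for all x, y, we must have A^* = A^T. Therefore
A^* =
[[-3, 2, 2],
 [-1, 1, -1]].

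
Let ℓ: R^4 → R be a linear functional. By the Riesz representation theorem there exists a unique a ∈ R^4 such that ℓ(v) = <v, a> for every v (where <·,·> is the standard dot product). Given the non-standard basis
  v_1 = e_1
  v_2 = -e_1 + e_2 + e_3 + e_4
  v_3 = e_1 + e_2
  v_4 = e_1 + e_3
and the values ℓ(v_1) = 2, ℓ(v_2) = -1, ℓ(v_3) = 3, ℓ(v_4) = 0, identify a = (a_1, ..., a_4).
a = (2, 1, -2, 2)

Write a = (a_1, ..., a_4) in the standard basis. For each basis vector v_i, ℓ(v_i) = <v_i, a> is a linear equation in the a_j's. Collect the n equations into a matrix system V a = ℓ, where row i of V is v_i (expressed in the standard basis). Since V is invertible (lower-triangular with 1s on the diagonal, up to permutation), solve by back-substitution:
  V =
[[1, 0, 0, 0],
 [-1, 1, 1, 1],
 [1, 1, 0, 0],
 [1, 0, 1, 0]]
  V a = (2, -1, 3, 0)
Solving gives a = (2, 1, -2, 2).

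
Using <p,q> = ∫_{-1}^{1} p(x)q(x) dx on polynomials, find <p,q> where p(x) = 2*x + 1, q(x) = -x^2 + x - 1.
<p,q> = -4/3

Expand the product: p(x)·q(x) = -2*x^3 + x^2 - x - 1.
∫_{-1}^{1} of each monomial x^k gives [2/(k+1) if k even, 0 if k odd]. Integrating term-by-term (or equivalently evaluating the antiderivative F(x) = -x^4/2 + x^3/3 - x^2/2 - x at the endpoints):
  F(1) − F(−1) = -5/3 − (-1/3) = -4/3.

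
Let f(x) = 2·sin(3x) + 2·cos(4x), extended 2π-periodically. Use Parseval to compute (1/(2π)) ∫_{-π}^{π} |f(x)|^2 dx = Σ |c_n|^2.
Σ |c_n|^2 = 4

Expand |f|^2 and use orthogonality of {sin(nx), cos(mx)} on [-π, π]:
  ∫_{-π}^{π} sin(nx)^2 dx = π, ∫ cos(mx)^2 dx = π, and cross terms integrate to 0.
So ∫_{-π}^{π} f(x)^2 dx = 2^2 · π + 2^2 · π = (4 + 4)π.
Divide by 2π: (4 + 4)/2 = 4.
By Parseval, this equals Σ |c_n|^2.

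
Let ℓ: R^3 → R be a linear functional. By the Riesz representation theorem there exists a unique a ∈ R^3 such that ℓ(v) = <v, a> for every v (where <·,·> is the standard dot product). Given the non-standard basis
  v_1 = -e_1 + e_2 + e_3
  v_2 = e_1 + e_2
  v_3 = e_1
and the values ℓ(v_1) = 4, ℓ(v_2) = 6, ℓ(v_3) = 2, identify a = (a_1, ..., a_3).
a = (2, 4, 2)

Write a = (a_1, ..., a_3) in the standard basis. For each basis vector v_i, ℓ(v_i) = <v_i, a> is a linear equation in the a_j's. Collect the n equations into a matrix system V a = ℓ, where row i of V is v_i (expressed in the standard basis). Since V is invertible (lower-triangular with 1s on the diagonal, up to permutation), solve by back-substitution:
  V =
[[-1, 1, 1],
 [1, 1, 0],
 [1, 0, 0]]
  V a = (4, 6, 2)
Solving gives a = (2, 4, 2).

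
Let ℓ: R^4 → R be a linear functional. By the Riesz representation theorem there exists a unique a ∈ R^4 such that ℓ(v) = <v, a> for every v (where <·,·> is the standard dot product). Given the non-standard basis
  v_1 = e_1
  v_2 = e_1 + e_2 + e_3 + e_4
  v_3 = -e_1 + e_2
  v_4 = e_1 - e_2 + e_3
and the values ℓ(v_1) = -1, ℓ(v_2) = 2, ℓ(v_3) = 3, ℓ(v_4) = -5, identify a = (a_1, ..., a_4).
a = (-1, 2, -2, 3)

Write a = (a_1, ..., a_4) in the standard basis. For each basis vector v_i, ℓ(v_i) = <v_i, a> is a linear equation in the a_j's. Collect the n equations into a matrix system V a = ℓ, where row i of V is v_i (expressed in the standard basis). Since V is invertible (lower-triangular with 1s on the diagonal, up to permutation), solve by back-substitution:
  V =
[[1, 0, 0, 0],
 [1, 1, 1, 1],
 [-1, 1, 0, 0],
 [1, -1, 1, 0]]
  V a = (-1, 2, 3, -5)
Solving gives a = (-1, 2, -2, 3).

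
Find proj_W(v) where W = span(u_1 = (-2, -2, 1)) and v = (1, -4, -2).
proj_W(v) = (-8/9, -8/9, 4/9)

Set up U = [u_1 | ... | u_1] ∈ R^(3×1). The projector onto W = col(U) is P = U (U^T U)^(-1) U^T.
Compute U^T U =
  [9],
and U^T v = (4).
Solve U^T U · c = U^T v for the coefficients: c = (4/9). The projection is proj_W(v) = U c.
Check: (v - proj_W(v)) · u_1 = 0  (should be 0).
Result: proj_W(v) = (-8/9, -8/9, 4/9).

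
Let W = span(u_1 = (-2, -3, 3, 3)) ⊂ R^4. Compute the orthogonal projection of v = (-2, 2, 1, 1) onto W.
proj_W(v) = (-8/31, -12/31, 12/31, 12/31)

Set up U = [u_1 | ... | u_1] ∈ R^(4×1). The projector onto W = col(U) is P = U (U^T U)^(-1) U^T.
Compute U^T U =
  [31],
and U^T v = (4).
Solve U^T U · c = U^T v for the coefficients: c = (4/31). The projection is proj_W(v) = U c.
Check: (v - proj_W(v)) · u_1 = 0  (should be 0).
Result: proj_W(v) = (-8/31, -12/31, 12/31, 12/31).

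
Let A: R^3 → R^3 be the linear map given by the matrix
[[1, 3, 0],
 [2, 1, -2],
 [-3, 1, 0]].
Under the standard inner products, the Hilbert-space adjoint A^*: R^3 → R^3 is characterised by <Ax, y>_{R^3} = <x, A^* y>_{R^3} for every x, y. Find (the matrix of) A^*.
A^* = A^T =
[[1, 2, -3],
 [3, 1, 1],
 [0, -2, 0]]

For real matrices with standard dot products, the defining identity <Ax, y> = <x, A^* y> gives (Ax)^T y = x^T (A^*) y, i.e. x^T A^T y = x^T (A^*) y. Since this holds for all x, y, we must have A^* = A^T. Therefore
A^* =
[[1, 2, -3],
 [3, 1, 1],
 [0, -2, 0]].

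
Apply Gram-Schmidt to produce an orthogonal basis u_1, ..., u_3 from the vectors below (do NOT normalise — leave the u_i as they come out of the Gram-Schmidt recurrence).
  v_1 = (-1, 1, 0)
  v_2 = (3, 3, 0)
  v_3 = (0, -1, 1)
Orthogonal basis:
  u_1 = (-1, 1, 0)
  u_2 = (3, 3, 0)
  u_3 = (0, 0, 1)

Apply the Gram-Schmidt recurrence
  u_1 = v_1
  u_i = v_i − Σ_{j<i} ((v_i · u_j) / (u_j · u_j)) · u_j.

Step by step this gives:
  u_1 = (-1, 1, 0)
  u_2 = (3, 3, 0)
  u_3 = (0, 0, 1)

Orthogonality check:
  u_2 · u_1 = 0 (should be 0)
  u_3 · u_1 = 0 (should be 0)
  u_3 · u_2 = 0 (should be 0)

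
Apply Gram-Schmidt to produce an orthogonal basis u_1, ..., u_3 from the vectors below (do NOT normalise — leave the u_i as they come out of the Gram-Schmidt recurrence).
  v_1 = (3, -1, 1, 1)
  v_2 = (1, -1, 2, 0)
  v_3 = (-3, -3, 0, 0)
Orthogonal basis:
  u_1 = (3, -1, 1, 1)
  u_2 = (-1/2, -1/2, 3/2, -1/2)
  u_3 = (-1, -3, -1, 1)

Apply the Gram-Schmidt recurrence
  u_1 = v_1
  u_i = v_i − Σ_{j<i} ((v_i · u_j) / (u_j · u_j)) · u_j.

Step by step this gives:
  u_1 = (3, -1, 1, 1)
  u_2 = (-1/2, -1/2, 3/2, -1/2)
  u_3 = (-1, -3, -1, 1)

Orthogonality check:
  u_2 · u_1 = 0 (should be 0)
  u_3 · u_1 = 0 (should be 0)
  u_3 · u_2 = 0 (should be 0)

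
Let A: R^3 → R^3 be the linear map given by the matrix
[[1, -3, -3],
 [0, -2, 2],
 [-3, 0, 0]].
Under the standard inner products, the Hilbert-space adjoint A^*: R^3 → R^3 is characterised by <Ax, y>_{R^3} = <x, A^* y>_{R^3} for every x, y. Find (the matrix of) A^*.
A^* = A^T =
[[1, 0, -3],
 [-3, -2, 0],
 [-3, 2, 0]]

For real matrices with standard dot products, the defining identity <Ax, y> = <x, A^* y> gives (Ax)^T y = x^T (A^*) y, i.e. x^T A^T y = x^T (A^*) y. Since this holds for all x, y, we must have A^* = A^T. Therefore
A^* =
[[1, 0, -3],
 [-3, -2, 0],
 [-3, 2, 0]].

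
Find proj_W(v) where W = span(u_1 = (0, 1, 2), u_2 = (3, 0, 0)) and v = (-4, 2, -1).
proj_W(v) = (-4, 0, 0)

Set up U = [u_1 | ... | u_2] ∈ R^(3×2). The projector onto W = col(U) is P = U (U^T U)^(-1) U^T.
Compute U^T U =
  [5, 0]
  [0, 9],
and U^T v = (0, -12).
Solve U^T U · c = U^T v for the coefficients: c = (0, -4/3). The projection is proj_W(v) = U c.
Check: (v - proj_W(v)) · u_1 = 0  (should be 0).
Check: (v - proj_W(v)) · u_2 = 0  (should be 0).
Result: proj_W(v) = (-4, 0, 0).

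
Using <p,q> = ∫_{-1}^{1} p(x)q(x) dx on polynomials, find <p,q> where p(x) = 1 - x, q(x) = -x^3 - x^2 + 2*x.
<p,q> = -8/5

Expand the product: p(x)·q(x) = x^4 - 3*x^2 + 2*x.
∫_{-1}^{1} of each monomial x^k gives [2/(k+1) if k even, 0 if k odd]. Integrating term-by-term (or equivalently evaluating the antiderivative F(x) = x^5/5 - x^3 + x^2 at the endpoints):
  F(1) − F(−1) = 1/5 − (9/5) = -8/5.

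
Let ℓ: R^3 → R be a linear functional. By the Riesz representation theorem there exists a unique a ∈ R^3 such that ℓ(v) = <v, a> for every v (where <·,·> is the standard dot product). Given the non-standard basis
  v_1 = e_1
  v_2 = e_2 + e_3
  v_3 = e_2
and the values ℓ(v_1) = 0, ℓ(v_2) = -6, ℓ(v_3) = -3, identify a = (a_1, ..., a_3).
a = (0, -3, -3)

Write a = (a_1, ..., a_3) in the standard basis. For each basis vector v_i, ℓ(v_i) = <v_i, a> is a linear equation in the a_j's. Collect the n equations into a matrix system V a = ℓ, where row i of V is v_i (expressed in the standard basis). Since V is invertible (lower-triangular with 1s on the diagonal, up to permutation), solve by back-substitution:
  V =
[[1, 0, 0],
 [0, 1, 1],
 [0, 1, 0]]
  V a = (0, -6, -3)
Solving gives a = (0, -3, -3).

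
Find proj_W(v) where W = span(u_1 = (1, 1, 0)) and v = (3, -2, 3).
proj_W(v) = (1/2, 1/2, 0)

Set up U = [u_1 | ... | u_1] ∈ R^(3×1). The projector onto W = col(U) is P = U (U^T U)^(-1) U^T.
Compute U^T U =
  [2],
and U^T v = (1).
Solve U^T U · c = U^T v for the coefficients: c = (1/2). The projection is proj_W(v) = U c.
Check: (v - proj_W(v)) · u_1 = 0  (should be 0).
Result: proj_W(v) = (1/2, 1/2, 0).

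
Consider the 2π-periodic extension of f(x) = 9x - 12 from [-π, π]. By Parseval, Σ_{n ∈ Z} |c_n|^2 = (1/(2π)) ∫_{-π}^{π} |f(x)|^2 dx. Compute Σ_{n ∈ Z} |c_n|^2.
Σ |c_n|^2 = 27π^2 + 144

Expand and integrate term by term over [-π, π]:
  ∫ (9x)^2 dx = 81·(2π^3/3); ∫ 2·9·(-12)·x dx = 0 (odd integrand); ∫ (-12)^2 dx = 144·2π.
So (1/(2π)) ∫_{-π}^{π} (9x - 12)^2 dx = 81π^2/3 + 144 = 27π^2 + 144.
Parseval ⇒ Σ |c_n|^2 = 27π^2 + 144.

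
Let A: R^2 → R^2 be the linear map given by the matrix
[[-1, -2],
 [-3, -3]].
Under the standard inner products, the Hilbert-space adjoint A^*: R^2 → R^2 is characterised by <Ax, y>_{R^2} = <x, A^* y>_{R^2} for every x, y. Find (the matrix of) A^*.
A^* = A^T =
[[-1, -3],
 [-2, -3]]

For real matrices with standard dot products, the defining identity <Ax, y> = <x, A^* y> gives (Ax)^T y = x^T (A^*) y, i.e. x^T A^T y = x^T (A^*) y. Since this holds for all x, y, we must have A^* = A^T. Therefore
A^* =
[[-1, -3],
 [-2, -3]].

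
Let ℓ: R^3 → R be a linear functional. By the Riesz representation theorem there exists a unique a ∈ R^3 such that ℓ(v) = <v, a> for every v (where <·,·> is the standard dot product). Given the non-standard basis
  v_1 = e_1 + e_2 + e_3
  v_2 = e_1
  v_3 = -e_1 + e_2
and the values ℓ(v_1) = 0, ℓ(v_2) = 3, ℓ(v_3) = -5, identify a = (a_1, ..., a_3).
a = (3, -2, -1)

Write a = (a_1, ..., a_3) in the standard basis. For each basis vector v_i, ℓ(v_i) = <v_i, a> is a linear equation in the a_j's. Collect the n equations into a matrix system V a = ℓ, where row i of V is v_i (expressed in the standard basis). Since V is invertible (lower-triangular with 1s on the diagonal, up to permutation), solve by back-substitution:
  V =
[[1, 1, 1],
 [1, 0, 0],
 [-1, 1, 0]]
  V a = (0, 3, -5)
Solving gives a = (3, -2, -1).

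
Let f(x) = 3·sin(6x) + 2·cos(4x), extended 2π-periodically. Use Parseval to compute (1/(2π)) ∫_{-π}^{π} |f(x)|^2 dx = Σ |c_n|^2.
Σ |c_n|^2 = 13/2

Expand |f|^2 and use orthogonality of {sin(nx), cos(mx)} on [-π, π]:
  ∫_{-π}^{π} sin(nx)^2 dx = π, ∫ cos(mx)^2 dx = π, and cross terms integrate to 0.
So ∫_{-π}^{π} f(x)^2 dx = 3^2 · π + 2^2 · π = (9 + 4)π.
Divide by 2π: (9 + 4)/2 = 13/2.
By Parseval, this equals Σ |c_n|^2.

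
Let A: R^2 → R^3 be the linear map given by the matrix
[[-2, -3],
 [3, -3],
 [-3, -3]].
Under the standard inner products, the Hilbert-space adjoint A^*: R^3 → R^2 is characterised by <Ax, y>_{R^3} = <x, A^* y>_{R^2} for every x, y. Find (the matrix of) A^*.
A^* = A^T =
[[-2, 3, -3],
 [-3, -3, -3]]

For real matrices with standard dot products, the defining identity <Ax, y> = <x, A^* y> gives (Ax)^T y = x^T (A^*) y, i.e. x^T A^T y = x^T (A^*) y. Since this holds for all x, y, we must have A^* = A^T. Therefore
A^* =
[[-2, 3, -3],
 [-3, -3, -3]].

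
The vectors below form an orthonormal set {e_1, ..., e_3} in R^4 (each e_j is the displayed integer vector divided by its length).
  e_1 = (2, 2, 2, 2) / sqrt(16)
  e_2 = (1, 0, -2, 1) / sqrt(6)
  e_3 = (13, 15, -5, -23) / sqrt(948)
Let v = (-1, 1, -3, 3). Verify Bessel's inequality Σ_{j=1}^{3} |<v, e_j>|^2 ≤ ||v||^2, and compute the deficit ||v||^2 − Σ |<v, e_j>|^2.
Σ |<v, e_j>|^2 = 1068/79; ||v||^2 = 20; deficit = 512/79

Write each e_j = u_j / sqrt(<u_j, u_j>) where u_j is the displayed integer vector. Then <v, e_j> = <v, u_j> / sqrt(<u_j, u_j>), so |<v, e_j>|^2 = <v, u_j>^2 / <u_j, u_j>.
Coefficients: <v, e_1> = 0/sqrt(16), <v, e_2> = 8/sqrt(6), <v, e_3> = -52/sqrt(948).
Square and sum: Σ |<v, e_j>|^2 = 1068/79.
Compute ||v||^2 = v·v = 20.
Deficit = 20 − 1068/79 = 512/79 ≥ 0, confirming Bessel's inequality. (The deficit equals ||v − Σ <v,e_j> e_j||^2, the squared distance from v to span{e_j}.)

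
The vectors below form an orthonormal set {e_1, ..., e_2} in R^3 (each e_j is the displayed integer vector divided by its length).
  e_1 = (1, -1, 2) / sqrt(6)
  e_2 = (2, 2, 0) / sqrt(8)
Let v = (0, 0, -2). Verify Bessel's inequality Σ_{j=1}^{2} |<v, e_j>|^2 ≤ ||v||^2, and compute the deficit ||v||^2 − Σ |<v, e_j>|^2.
Σ |<v, e_j>|^2 = 8/3; ||v||^2 = 4; deficit = 4/3

Write each e_j = u_j / sqrt(<u_j, u_j>) where u_j is the displayed integer vector. Then <v, e_j> = <v, u_j> / sqrt(<u_j, u_j>), so |<v, e_j>|^2 = <v, u_j>^2 / <u_j, u_j>.
Coefficients: <v, e_1> = -4/sqrt(6), <v, e_2> = 0/sqrt(8).
Square and sum: Σ |<v, e_j>|^2 = 8/3.
Compute ||v||^2 = v·v = 4.
Deficit = 4 − 8/3 = 4/3 ≥ 0, confirming Bessel's inequality. (The deficit equals ||v − Σ <v,e_j> e_j||^2, the squared distance from v to span{e_j}.)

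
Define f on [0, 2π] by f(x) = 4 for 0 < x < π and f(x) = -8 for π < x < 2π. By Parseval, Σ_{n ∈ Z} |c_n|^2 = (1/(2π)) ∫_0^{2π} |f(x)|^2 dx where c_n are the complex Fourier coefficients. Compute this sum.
Σ |c_n|^2 = 40

Parseval equates the L^2 energy of f (normalised by 1/(2π)) with the ℓ^2 sum of its Fourier coefficients: (1/(2π)) ∫_0^{2π} |f|^2 = Σ |c_n|^2.
Compute the left side: (1/(2π)) [∫_0^π 4^2 dx + ∫_π^{2π} (-8)^2 dx] = (1/(2π)) · (16π + 64π) = (16 + 64)/2 = 40.
So Σ_{n ∈ Z} |c_n|^2 = 40.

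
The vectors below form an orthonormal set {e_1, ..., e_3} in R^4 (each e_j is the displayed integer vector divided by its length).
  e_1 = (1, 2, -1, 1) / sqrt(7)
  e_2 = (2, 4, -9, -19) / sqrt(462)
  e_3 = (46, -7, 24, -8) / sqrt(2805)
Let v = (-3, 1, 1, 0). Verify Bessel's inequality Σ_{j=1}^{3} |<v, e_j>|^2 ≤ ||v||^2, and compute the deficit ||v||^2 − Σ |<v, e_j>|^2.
Σ |<v, e_j>|^2 = 1029/170; ||v||^2 = 11; deficit = 841/170

Write each e_j = u_j / sqrt(<u_j, u_j>) where u_j is the displayed integer vector. Then <v, e_j> = <v, u_j> / sqrt(<u_j, u_j>), so |<v, e_j>|^2 = <v, u_j>^2 / <u_j, u_j>.
Coefficients: <v, e_1> = -2/sqrt(7), <v, e_2> = -11/sqrt(462), <v, e_3> = -121/sqrt(2805).
Square and sum: Σ |<v, e_j>|^2 = 1029/170.
Compute ||v||^2 = v·v = 11.
Deficit = 11 − 1029/170 = 841/170 ≥ 0, confirming Bessel's inequality. (The deficit equals ||v − Σ <v,e_j> e_j||^2, the squared distance from v to span{e_j}.)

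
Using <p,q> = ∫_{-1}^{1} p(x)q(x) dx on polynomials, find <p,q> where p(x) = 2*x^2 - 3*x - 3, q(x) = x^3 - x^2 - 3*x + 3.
<p,q> = -8

Expand the product: p(x)·q(x) = 2*x^5 - 5*x^4 - 6*x^3 + 18*x^2 - 9.
∫_{-1}^{1} of each monomial x^k gives [2/(k+1) if k even, 0 if k odd]. Integrating term-by-term (or equivalently evaluating the antiderivative F(x) = x^6/3 - x^5 - 3*x^4/2 + 6*x^3 - 9*x at the endpoints):
  F(1) − F(−1) = -31/6 − (17/6) = -8.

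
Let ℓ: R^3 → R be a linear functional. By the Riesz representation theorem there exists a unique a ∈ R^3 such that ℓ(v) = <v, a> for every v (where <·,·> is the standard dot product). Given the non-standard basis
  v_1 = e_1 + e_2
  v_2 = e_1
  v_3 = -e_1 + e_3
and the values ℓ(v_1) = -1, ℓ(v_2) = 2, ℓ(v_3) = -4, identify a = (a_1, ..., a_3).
a = (2, -3, -2)

Write a = (a_1, ..., a_3) in the standard basis. For each basis vector v_i, ℓ(v_i) = <v_i, a> is a linear equation in the a_j's. Collect the n equations into a matrix system V a = ℓ, where row i of V is v_i (expressed in the standard basis). Since V is invertible (lower-triangular with 1s on the diagonal, up to permutation), solve by back-substitution:
  V =
[[1, 1, 0],
 [1, 0, 0],
 [-1, 0, 1]]
  V a = (-1, 2, -4)
Solving gives a = (2, -3, -2).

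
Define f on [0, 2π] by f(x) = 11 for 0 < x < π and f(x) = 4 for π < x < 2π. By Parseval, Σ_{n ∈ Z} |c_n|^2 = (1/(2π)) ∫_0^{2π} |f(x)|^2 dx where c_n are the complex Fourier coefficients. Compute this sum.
Σ |c_n|^2 = 137/2

Parseval equates the L^2 energy of f (normalised by 1/(2π)) with the ℓ^2 sum of its Fourier coefficients: (1/(2π)) ∫_0^{2π} |f|^2 = Σ |c_n|^2.
Compute the left side: (1/(2π)) [∫_0^π 11^2 dx + ∫_π^{2π} 4^2 dx] = (1/(2π)) · (121π + 16π) = (121 + 16)/2 = 137/2.
So Σ_{n ∈ Z} |c_n|^2 = 137/2.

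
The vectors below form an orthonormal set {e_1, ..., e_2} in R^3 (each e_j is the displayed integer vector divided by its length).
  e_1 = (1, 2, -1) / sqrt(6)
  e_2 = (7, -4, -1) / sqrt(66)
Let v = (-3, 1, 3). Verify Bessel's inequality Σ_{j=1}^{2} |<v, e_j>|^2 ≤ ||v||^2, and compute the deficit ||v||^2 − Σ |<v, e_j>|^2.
Σ |<v, e_j>|^2 = 160/11; ||v||^2 = 19; deficit = 49/11

Write each e_j = u_j / sqrt(<u_j, u_j>) where u_j is the displayed integer vector. Then <v, e_j> = <v, u_j> / sqrt(<u_j, u_j>), so |<v, e_j>|^2 = <v, u_j>^2 / <u_j, u_j>.
Coefficients: <v, e_1> = -4/sqrt(6), <v, e_2> = -28/sqrt(66).
Square and sum: Σ |<v, e_j>|^2 = 160/11.
Compute ||v||^2 = v·v = 19.
Deficit = 19 − 160/11 = 49/11 ≥ 0, confirming Bessel's inequality. (The deficit equals ||v − Σ <v,e_j> e_j||^2, the squared distance from v to span{e_j}.)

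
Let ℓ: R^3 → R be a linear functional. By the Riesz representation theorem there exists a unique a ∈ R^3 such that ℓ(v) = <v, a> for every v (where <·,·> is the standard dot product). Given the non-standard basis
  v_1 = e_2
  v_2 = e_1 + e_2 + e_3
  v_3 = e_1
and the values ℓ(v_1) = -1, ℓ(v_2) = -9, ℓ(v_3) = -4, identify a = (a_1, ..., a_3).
a = (-4, -1, -4)

Write a = (a_1, ..., a_3) in the standard basis. For each basis vector v_i, ℓ(v_i) = <v_i, a> is a linear equation in the a_j's. Collect the n equations into a matrix system V a = ℓ, where row i of V is v_i (expressed in the standard basis). Since V is invertible (lower-triangular with 1s on the diagonal, up to permutation), solve by back-substitution:
  V =
[[0, 1, 0],
 [1, 1, 1],
 [1, 0, 0]]
  V a = (-1, -9, -4)
Solving gives a = (-4, -1, -4).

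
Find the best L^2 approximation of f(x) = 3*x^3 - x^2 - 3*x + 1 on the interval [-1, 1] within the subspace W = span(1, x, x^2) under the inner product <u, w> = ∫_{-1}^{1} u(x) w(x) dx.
g(x) = -x^2 - 6*x/5 + 1

The best approximation g ∈ W is the orthogonal projection of f onto W. Writing g = a_0 + a_1 x + a_2 x^2, the coefficients solve the normal equations G · a = b where
  G_{ij} = <φ_i, φ_j> and b_i = <f, φ_i>, with φ_0 = 1, φ_1 = x, φ_2 = x^2.
G =
  [2, 0, 2/3]
  [0, 2/3, 0]
  [2/3, 0, 2/5],
b = (4/3, -4/5, 4/15).
Solving gives a_0 = 1, a_1 = -6/5, a_2 = -1, so
  g(x) = -x^2 - 6*x/5 + 1.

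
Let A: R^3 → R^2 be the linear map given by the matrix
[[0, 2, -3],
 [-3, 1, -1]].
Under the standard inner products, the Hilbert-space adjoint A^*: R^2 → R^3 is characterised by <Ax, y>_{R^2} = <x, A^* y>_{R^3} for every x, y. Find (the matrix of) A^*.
A^* = A^T =
[[0, -3],
 [2, 1],
 [-3, -1]]

For real matrices with standard dot products, the defining identity <Ax, y> = <x, A^* y> gives (Ax)^T y = x^T (A^*) y, i.e. x^T A^T y = x^T (A^*) y. Since this holds for all x, y, we must have A^* = A^T. Therefore
A^* =
[[0, -3],
 [2, 1],
 [-3, -1]].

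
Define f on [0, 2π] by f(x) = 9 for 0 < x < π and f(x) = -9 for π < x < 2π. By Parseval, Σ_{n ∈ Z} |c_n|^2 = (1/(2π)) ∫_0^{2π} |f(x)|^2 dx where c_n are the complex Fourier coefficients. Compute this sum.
Σ |c_n|^2 = 81

Parseval equates the L^2 energy of f (normalised by 1/(2π)) with the ℓ^2 sum of its Fourier coefficients: (1/(2π)) ∫_0^{2π} |f|^2 = Σ |c_n|^2.
Compute the left side: (1/(2π)) [∫_0^π 9^2 dx + ∫_π^{2π} (-9)^2 dx] = (1/(2π)) · (81π + 81π) = (81 + 81)/2 = 81.
So Σ_{n ∈ Z} |c_n|^2 = 81.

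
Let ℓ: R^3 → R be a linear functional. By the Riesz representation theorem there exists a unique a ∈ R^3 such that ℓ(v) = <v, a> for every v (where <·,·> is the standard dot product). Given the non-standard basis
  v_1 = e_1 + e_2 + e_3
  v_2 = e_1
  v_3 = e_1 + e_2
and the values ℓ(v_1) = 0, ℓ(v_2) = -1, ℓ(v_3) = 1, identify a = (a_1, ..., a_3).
a = (-1, 2, -1)

Write a = (a_1, ..., a_3) in the standard basis. For each basis vector v_i, ℓ(v_i) = <v_i, a> is a linear equation in the a_j's. Collect the n equations into a matrix system V a = ℓ, where row i of V is v_i (expressed in the standard basis). Since V is invertible (lower-triangular with 1s on the diagonal, up to permutation), solve by back-substitution:
  V =
[[1, 1, 1],
 [1, 0, 0],
 [1, 1, 0]]
  V a = (0, -1, 1)
Solving gives a = (-1, 2, -1).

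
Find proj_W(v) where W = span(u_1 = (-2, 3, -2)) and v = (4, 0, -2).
proj_W(v) = (8/17, -12/17, 8/17)

Set up U = [u_1 | ... | u_1] ∈ R^(3×1). The projector onto W = col(U) is P = U (U^T U)^(-1) U^T.
Compute U^T U =
  [17],
and U^T v = (-4).
Solve U^T U · c = U^T v for the coefficients: c = (-4/17). The projection is proj_W(v) = U c.
Check: (v - proj_W(v)) · u_1 = 0  (should be 0).
Result: proj_W(v) = (8/17, -12/17, 8/17).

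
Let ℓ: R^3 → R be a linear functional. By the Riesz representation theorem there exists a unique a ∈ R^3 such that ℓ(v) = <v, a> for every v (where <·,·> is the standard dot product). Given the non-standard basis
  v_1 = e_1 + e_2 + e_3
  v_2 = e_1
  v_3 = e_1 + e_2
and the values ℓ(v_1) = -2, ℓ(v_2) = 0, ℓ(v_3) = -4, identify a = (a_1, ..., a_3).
a = (0, -4, 2)

Write a = (a_1, ..., a_3) in the standard basis. For each basis vector v_i, ℓ(v_i) = <v_i, a> is a linear equation in the a_j's. Collect the n equations into a matrix system V a = ℓ, where row i of V is v_i (expressed in the standard basis). Since V is invertible (lower-triangular with 1s on the diagonal, up to permutation), solve by back-substitution:
  V =
[[1, 1, 1],
 [1, 0, 0],
 [1, 1, 0]]
  V a = (-2, 0, -4)
Solving gives a = (0, -4, 2).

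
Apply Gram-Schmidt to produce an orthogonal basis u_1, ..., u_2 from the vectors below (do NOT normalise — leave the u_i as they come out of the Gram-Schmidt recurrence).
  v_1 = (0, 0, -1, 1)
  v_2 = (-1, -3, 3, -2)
Orthogonal basis:
  u_1 = (0, 0, -1, 1)
  u_2 = (-1, -3, 1/2, 1/2)

Apply the Gram-Schmidt recurrence
  u_1 = v_1
  u_i = v_i − Σ_{j<i} ((v_i · u_j) / (u_j · u_j)) · u_j.

Step by step this gives:
  u_1 = (0, 0, -1, 1)
  u_2 = (-1, -3, 1/2, 1/2)

Orthogonality check:
  u_2 · u_1 = 0 (should be 0)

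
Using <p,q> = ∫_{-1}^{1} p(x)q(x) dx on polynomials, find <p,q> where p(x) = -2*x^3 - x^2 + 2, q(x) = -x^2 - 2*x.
<p,q> = 2/3

Expand the product: p(x)·q(x) = 2*x^5 + 5*x^4 + 2*x^3 - 2*x^2 - 4*x.
∫_{-1}^{1} of each monomial x^k gives [2/(k+1) if k even, 0 if k odd]. Integrating term-by-term (or equivalently evaluating the antiderivative F(x) = x^6/3 + x^5 + x^4/2 - 2*x^3/3 - 2*x^2 at the endpoints):
  F(1) − F(−1) = -5/6 − (-3/2) = 2/3.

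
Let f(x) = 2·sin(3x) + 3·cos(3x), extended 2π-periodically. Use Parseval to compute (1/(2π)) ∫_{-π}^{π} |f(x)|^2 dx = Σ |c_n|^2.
Σ |c_n|^2 = 13/2

Expand |f|^2 and use orthogonality of {sin(nx), cos(mx)} on [-π, π]:
  ∫_{-π}^{π} sin(nx)^2 dx = π, ∫ cos(mx)^2 dx = π, and cross terms integrate to 0.
So ∫_{-π}^{π} f(x)^2 dx = 2^2 · π + 3^2 · π = (4 + 9)π.
Divide by 2π: (4 + 9)/2 = 13/2.
By Parseval, this equals Σ |c_n|^2.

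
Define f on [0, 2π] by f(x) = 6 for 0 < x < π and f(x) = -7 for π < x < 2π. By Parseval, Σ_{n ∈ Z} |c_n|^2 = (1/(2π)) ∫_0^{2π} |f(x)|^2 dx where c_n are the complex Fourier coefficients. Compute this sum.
Σ |c_n|^2 = 85/2

Parseval equates the L^2 energy of f (normalised by 1/(2π)) with the ℓ^2 sum of its Fourier coefficients: (1/(2π)) ∫_0^{2π} |f|^2 = Σ |c_n|^2.
Compute the left side: (1/(2π)) [∫_0^π 6^2 dx + ∫_π^{2π} (-7)^2 dx] = (1/(2π)) · (36π + 49π) = (36 + 49)/2 = 85/2.
So Σ_{n ∈ Z} |c_n|^2 = 85/2.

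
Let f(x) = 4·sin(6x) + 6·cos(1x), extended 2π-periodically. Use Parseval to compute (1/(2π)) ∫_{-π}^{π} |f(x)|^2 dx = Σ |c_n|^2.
Σ |c_n|^2 = 26

Expand |f|^2 and use orthogonality of {sin(nx), cos(mx)} on [-π, π]:
  ∫_{-π}^{π} sin(nx)^2 dx = π, ∫ cos(mx)^2 dx = π, and cross terms integrate to 0.
So ∫_{-π}^{π} f(x)^2 dx = 4^2 · π + 6^2 · π = (16 + 36)π.
Divide by 2π: (16 + 36)/2 = 26.
By Parseval, this equals Σ |c_n|^2.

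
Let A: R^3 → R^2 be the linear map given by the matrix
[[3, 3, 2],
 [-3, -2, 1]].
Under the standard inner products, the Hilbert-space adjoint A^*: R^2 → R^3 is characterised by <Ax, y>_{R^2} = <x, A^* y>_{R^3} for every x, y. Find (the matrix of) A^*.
A^* = A^T =
[[3, -3],
 [3, -2],
 [2, 1]]

For real matrices with standard dot products, the defining identity <Ax, y> = <x, A^* y> gives (Ax)^T y = x^T (A^*) y, i.e. x^T A^T y = x^T (A^*) y. Since this holds for all x, y, we must have A^* = A^T. Therefore
A^* =
[[3, -3],
 [3, -2],
 [2, 1]].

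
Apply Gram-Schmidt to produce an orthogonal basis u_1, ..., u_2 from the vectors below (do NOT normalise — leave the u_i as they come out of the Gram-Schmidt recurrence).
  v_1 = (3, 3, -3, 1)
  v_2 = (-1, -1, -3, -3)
Orthogonal basis:
  u_1 = (3, 3, -3, 1)
  u_2 = (-1, -1, -3, -3)

Apply the Gram-Schmidt recurrence
  u_1 = v_1
  u_i = v_i − Σ_{j<i} ((v_i · u_j) / (u_j · u_j)) · u_j.

Step by step this gives:
  u_1 = (3, 3, -3, 1)
  u_2 = (-1, -1, -3, -3)

Orthogonality check:
  u_2 · u_1 = 0 (should be 0)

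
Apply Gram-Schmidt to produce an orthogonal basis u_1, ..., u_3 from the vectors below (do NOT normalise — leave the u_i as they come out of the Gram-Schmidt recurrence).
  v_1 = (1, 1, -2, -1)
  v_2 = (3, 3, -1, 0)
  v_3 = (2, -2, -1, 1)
Orthogonal basis:
  u_1 = (1, 1, -2, -1)
  u_2 = (13/7, 13/7, 9/7, 8/7)
  u_3 = (130/69, -146/69, -16/23, 80/69)

Apply the Gram-Schmidt recurrence
  u_1 = v_1
  u_i = v_i − Σ_{j<i} ((v_i · u_j) / (u_j · u_j)) · u_j.

Step by step this gives:
  u_1 = (1, 1, -2, -1)
  u_2 = (13/7, 13/7, 9/7, 8/7)
  u_3 = (130/69, -146/69, -16/23, 80/69)

Orthogonality check:
  u_2 · u_1 = 0 (should be 0)
  u_3 · u_1 = 0 (should be 0)
  u_3 · u_2 = 0 (should be 0)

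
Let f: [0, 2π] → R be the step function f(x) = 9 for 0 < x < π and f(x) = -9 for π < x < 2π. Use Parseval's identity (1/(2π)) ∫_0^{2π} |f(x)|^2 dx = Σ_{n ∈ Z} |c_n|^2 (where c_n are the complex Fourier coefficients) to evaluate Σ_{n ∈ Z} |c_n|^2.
Σ |c_n|^2 = 81

Parseval equates the L^2 energy of f (normalised by 1/(2π)) with the ℓ^2 sum of its Fourier coefficients: (1/(2π)) ∫_0^{2π} |f|^2 = Σ |c_n|^2.
Compute the left side: (1/(2π)) [∫_0^π 9^2 dx + ∫_π^{2π} (-9)^2 dx] = (1/(2π)) · (81π + 81π) = (81 + 81)/2 = 81.
So Σ_{n ∈ Z} |c_n|^2 = 81.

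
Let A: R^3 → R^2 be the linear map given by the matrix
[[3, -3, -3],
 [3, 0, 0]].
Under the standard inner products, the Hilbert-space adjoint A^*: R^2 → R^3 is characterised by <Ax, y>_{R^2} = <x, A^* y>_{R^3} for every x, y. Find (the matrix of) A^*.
A^* = A^T =
[[3, 3],
 [-3, 0],
 [-3, 0]]

For real matrices with standard dot products, the defining identity <Ax, y> = <x, A^* y> gives (Ax)^T y = x^T (A^*) y, i.e. x^T A^T y = x^T (A^*) y. Since this holds for all x, y, we must have A^* = A^T. Therefore
A^* =
[[3, 3],
 [-3, 0],
 [-3, 0]].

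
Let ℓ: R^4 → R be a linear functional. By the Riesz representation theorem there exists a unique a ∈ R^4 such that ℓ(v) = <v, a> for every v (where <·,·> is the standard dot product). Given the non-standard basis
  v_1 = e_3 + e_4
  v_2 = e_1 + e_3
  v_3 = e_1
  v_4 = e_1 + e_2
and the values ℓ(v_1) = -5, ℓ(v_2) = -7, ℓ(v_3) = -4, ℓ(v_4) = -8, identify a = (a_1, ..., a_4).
a = (-4, -4, -3, -2)

Write a = (a_1, ..., a_4) in the standard basis. For each basis vector v_i, ℓ(v_i) = <v_i, a> is a linear equation in the a_j's. Collect the n equations into a matrix system V a = ℓ, where row i of V is v_i (expressed in the standard basis). Since V is invertible (lower-triangular with 1s on the diagonal, up to permutation), solve by back-substitution:
  V =
[[0, 0, 1, 1],
 [1, 0, 1, 0],
 [1, 0, 0, 0],
 [1, 1, 0, 0]]
  V a = (-5, -7, -4, -8)
Solving gives a = (-4, -4, -3, -2).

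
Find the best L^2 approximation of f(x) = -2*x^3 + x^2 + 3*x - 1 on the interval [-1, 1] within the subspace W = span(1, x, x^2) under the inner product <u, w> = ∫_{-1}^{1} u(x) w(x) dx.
g(x) = x^2 + 9*x/5 - 1

The best approximation g ∈ W is the orthogonal projection of f onto W. Writing g = a_0 + a_1 x + a_2 x^2, the coefficients solve the normal equations G · a = b where
  G_{ij} = <φ_i, φ_j> and b_i = <f, φ_i>, with φ_0 = 1, φ_1 = x, φ_2 = x^2.
G =
  [2, 0, 2/3]
  [0, 2/3, 0]
  [2/3, 0, 2/5],
b = (-4/3, 6/5, -4/15).
Solving gives a_0 = -1, a_1 = 9/5, a_2 = 1, so
  g(x) = x^2 + 9*x/5 - 1.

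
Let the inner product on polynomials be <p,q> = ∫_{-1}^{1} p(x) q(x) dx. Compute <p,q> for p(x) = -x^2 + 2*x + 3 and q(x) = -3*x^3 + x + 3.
<p,q> = 224/15

Expand the product: p(x)·q(x) = 3*x^5 - 6*x^4 - 10*x^3 - x^2 + 9*x + 9.
∫_{-1}^{1} of each monomial x^k gives [2/(k+1) if k even, 0 if k odd]. Integrating term-by-term (or equivalently evaluating the antiderivative F(x) = x^6/2 - 6*x^5/5 - 5*x^4/2 - x^3/3 + 9*x^2/2 + 9*x at the endpoints):
  F(1) − F(−1) = 299/30 − (-149/30) = 224/15.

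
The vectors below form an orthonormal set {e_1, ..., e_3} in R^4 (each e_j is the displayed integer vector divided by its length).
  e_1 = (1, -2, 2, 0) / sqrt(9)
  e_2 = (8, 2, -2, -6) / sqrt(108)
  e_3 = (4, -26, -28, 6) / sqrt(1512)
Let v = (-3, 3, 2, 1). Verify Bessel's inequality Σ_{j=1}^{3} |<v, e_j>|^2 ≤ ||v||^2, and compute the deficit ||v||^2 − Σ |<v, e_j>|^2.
Σ |<v, e_j>|^2 = 23; ||v||^2 = 23; deficit = 0

Write each e_j = u_j / sqrt(<u_j, u_j>) where u_j is the displayed integer vector. Then <v, e_j> = <v, u_j> / sqrt(<u_j, u_j>), so |<v, e_j>|^2 = <v, u_j>^2 / <u_j, u_j>.
Coefficients: <v, e_1> = -5/sqrt(9), <v, e_2> = -28/sqrt(108), <v, e_3> = -140/sqrt(1512).
Square and sum: Σ |<v, e_j>|^2 = 23.
Compute ||v||^2 = v·v = 23.
Deficit = 23 − 23 = 0 ≥ 0, confirming Bessel's inequality. (The deficit equals ||v − Σ <v,e_j> e_j||^2, the squared distance from v to span{e_j}.)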